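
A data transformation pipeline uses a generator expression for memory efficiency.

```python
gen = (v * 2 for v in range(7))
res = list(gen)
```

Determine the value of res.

Step 1: For each v in range(7), compute v*2:
  v=0: 0*2 = 0
  v=1: 1*2 = 2
  v=2: 2*2 = 4
  v=3: 3*2 = 6
  v=4: 4*2 = 8
  v=5: 5*2 = 10
  v=6: 6*2 = 12
Therefore res = [0, 2, 4, 6, 8, 10, 12].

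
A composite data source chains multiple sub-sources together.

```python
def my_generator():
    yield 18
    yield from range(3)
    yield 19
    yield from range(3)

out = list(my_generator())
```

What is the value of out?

Step 1: Trace yields in order:
  yield 18
  yield 0
  yield 1
  yield 2
  yield 19
  yield 0
  yield 1
  yield 2
Therefore out = [18, 0, 1, 2, 19, 0, 1, 2].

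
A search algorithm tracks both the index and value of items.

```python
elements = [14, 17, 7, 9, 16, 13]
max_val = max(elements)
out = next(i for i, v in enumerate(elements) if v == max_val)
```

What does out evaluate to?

Step 1: max([14, 17, 7, 9, 16, 13]) = 17.
Step 2: Find first index where value == 17:
  Index 0: 14 != 17
  Index 1: 17 == 17, found!
Therefore out = 1.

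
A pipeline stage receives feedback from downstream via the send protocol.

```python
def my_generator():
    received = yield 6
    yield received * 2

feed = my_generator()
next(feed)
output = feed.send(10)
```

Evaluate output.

Step 1: next(feed) advances to first yield, producing 6.
Step 2: send(10) resumes, received = 10.
Step 3: yield received * 2 = 10 * 2 = 20.
Therefore output = 20.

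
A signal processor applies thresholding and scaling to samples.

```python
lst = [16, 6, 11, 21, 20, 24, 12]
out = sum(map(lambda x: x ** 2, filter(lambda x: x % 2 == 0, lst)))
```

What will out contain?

Step 1: Filter even numbers from [16, 6, 11, 21, 20, 24, 12]: [16, 6, 20, 24, 12]
Step 2: Square each: [256, 36, 400, 576, 144]
Step 3: Sum = 1412.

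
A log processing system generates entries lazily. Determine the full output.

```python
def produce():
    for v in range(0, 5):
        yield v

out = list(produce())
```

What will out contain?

Step 1: The generator yields each value from range(0, 5).
Step 2: list() consumes all yields: [0, 1, 2, 3, 4].
Therefore out = [0, 1, 2, 3, 4].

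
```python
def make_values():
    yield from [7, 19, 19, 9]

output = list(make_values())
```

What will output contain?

Step 1: yield from delegates to the iterable, yielding each element.
Step 2: Collected values: [7, 19, 19, 9].
Therefore output = [7, 19, 19, 9].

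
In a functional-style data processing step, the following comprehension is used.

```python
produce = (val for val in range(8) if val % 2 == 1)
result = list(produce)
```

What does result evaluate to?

Step 1: Filter range(8) keeping only odd values:
  val=0: even, excluded
  val=1: odd, included
  val=2: even, excluded
  val=3: odd, included
  val=4: even, excluded
  val=5: odd, included
  val=6: even, excluded
  val=7: odd, included
Therefore result = [1, 3, 5, 7].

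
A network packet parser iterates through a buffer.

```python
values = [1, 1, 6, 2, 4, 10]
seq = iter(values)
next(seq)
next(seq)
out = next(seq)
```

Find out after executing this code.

Step 1: Create iterator over [1, 1, 6, 2, 4, 10].
Step 2: next() consumes 1.
Step 3: next() consumes 1.
Step 4: next() returns 6.
Therefore out = 6.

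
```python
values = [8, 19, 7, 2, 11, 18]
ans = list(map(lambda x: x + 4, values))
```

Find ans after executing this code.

Step 1: Apply lambda x: x + 4 to each element:
  8 -> 12
  19 -> 23
  7 -> 11
  2 -> 6
  11 -> 15
  18 -> 22
Therefore ans = [12, 23, 11, 6, 15, 22].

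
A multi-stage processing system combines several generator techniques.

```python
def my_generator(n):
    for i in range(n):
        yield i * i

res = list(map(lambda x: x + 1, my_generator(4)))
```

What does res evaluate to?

Step 1: my_generator(4) yields squares: [0, 1, 4, 9].
Step 2: map adds 1 to each: [1, 2, 5, 10].
Therefore res = [1, 2, 5, 10].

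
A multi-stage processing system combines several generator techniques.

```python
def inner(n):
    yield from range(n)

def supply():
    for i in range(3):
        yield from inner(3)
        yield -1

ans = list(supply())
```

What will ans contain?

Step 1: For each i in range(3):
  i=0: yield from inner(3) -> [0, 1, 2], then yield -1
  i=1: yield from inner(3) -> [0, 1, 2], then yield -1
  i=2: yield from inner(3) -> [0, 1, 2], then yield -1
Therefore ans = [0, 1, 2, -1, 0, 1, 2, -1, 0, 1, 2, -1].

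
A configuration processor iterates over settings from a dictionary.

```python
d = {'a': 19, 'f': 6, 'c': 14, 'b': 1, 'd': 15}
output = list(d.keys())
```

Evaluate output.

Step 1: d.keys() returns the dictionary keys in insertion order.
Therefore output = ['a', 'f', 'c', 'b', 'd'].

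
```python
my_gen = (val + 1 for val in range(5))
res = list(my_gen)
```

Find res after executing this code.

Step 1: For each val in range(5), compute val+1:
  val=0: 0+1 = 1
  val=1: 1+1 = 2
  val=2: 2+1 = 3
  val=3: 3+1 = 4
  val=4: 4+1 = 5
Therefore res = [1, 2, 3, 4, 5].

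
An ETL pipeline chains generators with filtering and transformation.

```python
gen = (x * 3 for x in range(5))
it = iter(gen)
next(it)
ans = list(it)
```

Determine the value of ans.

Step 1: Generator produces [0, 3, 6, 9, 12].
Step 2: next(it) consumes first element (0).
Step 3: list(it) collects remaining: [3, 6, 9, 12].
Therefore ans = [3, 6, 9, 12].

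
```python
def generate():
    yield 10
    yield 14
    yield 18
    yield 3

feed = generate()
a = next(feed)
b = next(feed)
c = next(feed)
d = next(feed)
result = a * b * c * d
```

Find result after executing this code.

Step 1: Create generator and consume all values:
  a = next(feed) = 10
  b = next(feed) = 14
  c = next(feed) = 18
  d = next(feed) = 3
Step 2: result = 10 * 14 * 18 * 3 = 7560.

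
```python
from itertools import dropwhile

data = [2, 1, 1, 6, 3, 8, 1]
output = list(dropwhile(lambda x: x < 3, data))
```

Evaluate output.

Step 1: dropwhile drops elements while < 3:
  2 < 3: dropped
  1 < 3: dropped
  1 < 3: dropped
  6: kept (dropping stopped)
Step 2: Remaining elements kept regardless of condition.
Therefore output = [6, 3, 8, 1].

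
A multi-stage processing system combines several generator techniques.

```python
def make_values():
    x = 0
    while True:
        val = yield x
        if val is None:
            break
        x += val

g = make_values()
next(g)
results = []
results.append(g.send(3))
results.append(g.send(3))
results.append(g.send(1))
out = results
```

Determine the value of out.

Step 1: next(g) -> yield 0.
Step 2: send(3) -> x = 3, yield 3.
Step 3: send(3) -> x = 6, yield 6.
Step 4: send(1) -> x = 7, yield 7.
Therefore out = [3, 6, 7].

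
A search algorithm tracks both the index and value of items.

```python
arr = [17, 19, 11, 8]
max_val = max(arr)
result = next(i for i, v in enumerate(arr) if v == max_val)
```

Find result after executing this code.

Step 1: max([17, 19, 11, 8]) = 19.
Step 2: Find first index where value == 19:
  Index 0: 17 != 19
  Index 1: 19 == 19, found!
Therefore result = 1.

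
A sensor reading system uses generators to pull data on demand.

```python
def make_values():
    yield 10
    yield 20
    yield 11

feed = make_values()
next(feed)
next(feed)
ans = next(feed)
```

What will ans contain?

Step 1: make_values() creates a generator.
Step 2: next(feed) yields 10 (consumed and discarded).
Step 3: next(feed) yields 20 (consumed and discarded).
Step 4: next(feed) yields 11, assigned to ans.
Therefore ans = 11.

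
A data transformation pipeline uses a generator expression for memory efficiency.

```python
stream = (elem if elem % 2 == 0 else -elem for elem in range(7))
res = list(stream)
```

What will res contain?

Step 1: For each elem in range(7), yield elem if even, else -elem:
  elem=0: even, yield 0
  elem=1: odd, yield -1
  elem=2: even, yield 2
  elem=3: odd, yield -3
  elem=4: even, yield 4
  elem=5: odd, yield -5
  elem=6: even, yield 6
Therefore res = [0, -1, 2, -3, 4, -5, 6].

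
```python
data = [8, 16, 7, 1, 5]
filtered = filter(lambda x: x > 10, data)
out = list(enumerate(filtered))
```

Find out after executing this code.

Step 1: Filter [8, 16, 7, 1, 5] for > 10: [16].
Step 2: enumerate re-indexes from 0: [(0, 16)].
Therefore out = [(0, 16)].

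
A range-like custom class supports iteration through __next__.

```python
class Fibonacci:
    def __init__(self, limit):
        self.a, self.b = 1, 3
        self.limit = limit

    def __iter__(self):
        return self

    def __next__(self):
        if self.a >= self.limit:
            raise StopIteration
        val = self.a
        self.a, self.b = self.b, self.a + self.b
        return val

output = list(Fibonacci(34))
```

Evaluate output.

Step 1: Fibonacci-like sequence (a=1, b=3) until >= 34:
  Yield 1, then a,b = 3,4
  Yield 3, then a,b = 4,7
  Yield 4, then a,b = 7,11
  Yield 7, then a,b = 11,18
  Yield 11, then a,b = 18,29
  Yield 18, then a,b = 29,47
  Yield 29, then a,b = 47,76
Step 2: 47 >= 34, stop.
Therefore output = [1, 3, 4, 7, 11, 18, 29].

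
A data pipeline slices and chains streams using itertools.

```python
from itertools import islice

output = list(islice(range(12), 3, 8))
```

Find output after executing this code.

Step 1: islice(range(12), 3, 8) takes elements at indices [3, 8).
Step 2: Elements: [3, 4, 5, 6, 7].
Therefore output = [3, 4, 5, 6, 7].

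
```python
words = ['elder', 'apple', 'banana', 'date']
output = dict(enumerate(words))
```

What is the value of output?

Step 1: enumerate pairs indices with words:
  0 -> 'elder'
  1 -> 'apple'
  2 -> 'banana'
  3 -> 'date'
Therefore output = {0: 'elder', 1: 'apple', 2: 'banana', 3: 'date'}.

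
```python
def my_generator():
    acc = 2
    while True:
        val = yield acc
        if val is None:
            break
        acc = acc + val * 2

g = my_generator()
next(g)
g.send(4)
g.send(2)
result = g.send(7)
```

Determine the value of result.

Step 1: next() -> yield acc=2.
Step 2: send(4) -> val=4, acc = 2 + 4*2 = 10, yield 10.
Step 3: send(2) -> val=2, acc = 10 + 2*2 = 14, yield 14.
Step 4: send(7) -> val=7, acc = 14 + 7*2 = 28, yield 28.
Therefore result = 28.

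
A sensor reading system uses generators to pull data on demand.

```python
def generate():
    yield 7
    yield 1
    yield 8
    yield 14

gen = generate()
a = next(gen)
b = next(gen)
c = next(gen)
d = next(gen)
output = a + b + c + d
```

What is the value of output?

Step 1: Create generator and consume all values:
  a = next(gen) = 7
  b = next(gen) = 1
  c = next(gen) = 8
  d = next(gen) = 14
Step 2: output = 7 + 1 + 8 + 14 = 30.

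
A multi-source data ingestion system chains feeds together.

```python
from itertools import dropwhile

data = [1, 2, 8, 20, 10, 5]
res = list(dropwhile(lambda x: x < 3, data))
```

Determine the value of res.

Step 1: dropwhile drops elements while < 3:
  1 < 3: dropped
  2 < 3: dropped
  8: kept (dropping stopped)
Step 2: Remaining elements kept regardless of condition.
Therefore res = [8, 20, 10, 5].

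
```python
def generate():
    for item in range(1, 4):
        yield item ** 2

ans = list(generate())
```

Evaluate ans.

Step 1: For each item in range(1, 4), yield item**2:
  item=1: yield 1**2 = 1
  item=2: yield 2**2 = 4
  item=3: yield 3**2 = 9
Therefore ans = [1, 4, 9].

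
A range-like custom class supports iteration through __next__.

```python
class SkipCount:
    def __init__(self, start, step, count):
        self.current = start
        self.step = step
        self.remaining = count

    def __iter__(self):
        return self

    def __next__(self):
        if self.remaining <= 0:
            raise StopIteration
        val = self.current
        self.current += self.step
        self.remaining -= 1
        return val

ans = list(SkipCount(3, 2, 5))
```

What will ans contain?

Step 1: SkipCount starts at 3, increments by 2, for 5 steps:
  Yield 3, then current += 2
  Yield 5, then current += 2
  Yield 7, then current += 2
  Yield 9, then current += 2
  Yield 11, then current += 2
Therefore ans = [3, 5, 7, 9, 11].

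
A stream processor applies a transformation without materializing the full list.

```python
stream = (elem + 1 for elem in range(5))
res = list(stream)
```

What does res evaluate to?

Step 1: For each elem in range(5), compute elem+1:
  elem=0: 0+1 = 1
  elem=1: 1+1 = 2
  elem=2: 2+1 = 3
  elem=3: 3+1 = 4
  elem=4: 4+1 = 5
Therefore res = [1, 2, 3, 4, 5].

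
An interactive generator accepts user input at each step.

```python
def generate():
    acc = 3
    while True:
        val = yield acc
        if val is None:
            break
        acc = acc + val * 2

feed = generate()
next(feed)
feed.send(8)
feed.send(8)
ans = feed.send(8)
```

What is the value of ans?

Step 1: next() -> yield acc=3.
Step 2: send(8) -> val=8, acc = 3 + 8*2 = 19, yield 19.
Step 3: send(8) -> val=8, acc = 19 + 8*2 = 35, yield 35.
Step 4: send(8) -> val=8, acc = 35 + 8*2 = 51, yield 51.
Therefore ans = 51.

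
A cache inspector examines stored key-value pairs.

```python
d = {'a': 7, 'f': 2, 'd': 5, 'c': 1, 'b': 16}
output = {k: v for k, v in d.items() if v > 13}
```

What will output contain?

Step 1: Filter items where value > 13:
  'a': 7 <= 13: removed
  'f': 2 <= 13: removed
  'd': 5 <= 13: removed
  'c': 1 <= 13: removed
  'b': 16 > 13: kept
Therefore output = {'b': 16}.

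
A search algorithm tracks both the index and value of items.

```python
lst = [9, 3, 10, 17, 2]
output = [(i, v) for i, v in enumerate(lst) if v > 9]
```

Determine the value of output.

Step 1: Filter enumerate([9, 3, 10, 17, 2]) keeping v > 9:
  (0, 9): 9 <= 9, excluded
  (1, 3): 3 <= 9, excluded
  (2, 10): 10 > 9, included
  (3, 17): 17 > 9, included
  (4, 2): 2 <= 9, excluded
Therefore output = [(2, 10), (3, 17)].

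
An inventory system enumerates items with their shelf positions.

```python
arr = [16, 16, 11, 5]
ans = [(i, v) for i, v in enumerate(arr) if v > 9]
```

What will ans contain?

Step 1: Filter enumerate([16, 16, 11, 5]) keeping v > 9:
  (0, 16): 16 > 9, included
  (1, 16): 16 > 9, included
  (2, 11): 11 > 9, included
  (3, 5): 5 <= 9, excluded
Therefore ans = [(0, 16), (1, 16), (2, 11)].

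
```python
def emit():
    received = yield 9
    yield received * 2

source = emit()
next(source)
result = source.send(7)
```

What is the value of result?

Step 1: next(source) advances to first yield, producing 9.
Step 2: send(7) resumes, received = 7.
Step 3: yield received * 2 = 7 * 2 = 14.
Therefore result = 14.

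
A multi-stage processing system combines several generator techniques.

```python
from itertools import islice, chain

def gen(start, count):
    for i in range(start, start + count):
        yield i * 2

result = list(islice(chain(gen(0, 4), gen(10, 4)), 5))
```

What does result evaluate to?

Step 1: gen(0, 4) yields [0, 2, 4, 6].
Step 2: gen(10, 4) yields [20, 22, 24, 26].
Step 3: chain concatenates: [0, 2, 4, 6, 20, 22, 24, 26].
Step 4: islice takes first 5: [0, 2, 4, 6, 20].
Therefore result = [0, 2, 4, 6, 20].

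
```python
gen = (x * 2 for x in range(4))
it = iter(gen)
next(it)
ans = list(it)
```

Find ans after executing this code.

Step 1: Generator produces [0, 2, 4, 6].
Step 2: next(it) consumes first element (0).
Step 3: list(it) collects remaining: [2, 4, 6].
Therefore ans = [2, 4, 6].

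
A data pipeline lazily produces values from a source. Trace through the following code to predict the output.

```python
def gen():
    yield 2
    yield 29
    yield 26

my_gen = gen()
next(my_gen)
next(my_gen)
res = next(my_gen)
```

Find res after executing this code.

Step 1: gen() creates a generator.
Step 2: next(my_gen) yields 2 (consumed and discarded).
Step 3: next(my_gen) yields 29 (consumed and discarded).
Step 4: next(my_gen) yields 26, assigned to res.
Therefore res = 26.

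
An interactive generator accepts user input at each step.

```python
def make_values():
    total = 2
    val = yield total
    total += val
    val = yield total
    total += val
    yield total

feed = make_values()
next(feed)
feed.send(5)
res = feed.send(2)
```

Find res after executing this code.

Step 1: next() -> yield total=2.
Step 2: send(5) -> val=5, total = 2+5 = 7, yield 7.
Step 3: send(2) -> val=2, total = 7+2 = 9, yield 9.
Therefore res = 9.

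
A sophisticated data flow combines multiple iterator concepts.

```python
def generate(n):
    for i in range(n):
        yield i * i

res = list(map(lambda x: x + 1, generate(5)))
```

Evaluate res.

Step 1: generate(5) yields squares: [0, 1, 4, 9, 16].
Step 2: map adds 1 to each: [1, 2, 5, 10, 17].
Therefore res = [1, 2, 5, 10, 17].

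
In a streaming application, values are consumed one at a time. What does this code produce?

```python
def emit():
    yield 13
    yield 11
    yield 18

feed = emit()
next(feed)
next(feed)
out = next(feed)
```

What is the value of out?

Step 1: emit() creates a generator.
Step 2: next(feed) yields 13 (consumed and discarded).
Step 3: next(feed) yields 11 (consumed and discarded).
Step 4: next(feed) yields 18, assigned to out.
Therefore out = 18.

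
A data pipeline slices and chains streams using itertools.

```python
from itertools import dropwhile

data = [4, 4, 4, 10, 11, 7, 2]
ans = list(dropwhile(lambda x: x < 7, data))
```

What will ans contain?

Step 1: dropwhile drops elements while < 7:
  4 < 7: dropped
  4 < 7: dropped
  4 < 7: dropped
  10: kept (dropping stopped)
Step 2: Remaining elements kept regardless of condition.
Therefore ans = [10, 11, 7, 2].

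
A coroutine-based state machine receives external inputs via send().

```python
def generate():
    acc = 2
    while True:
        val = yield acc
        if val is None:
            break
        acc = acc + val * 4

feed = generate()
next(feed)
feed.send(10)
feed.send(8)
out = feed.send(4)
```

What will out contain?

Step 1: next() -> yield acc=2.
Step 2: send(10) -> val=10, acc = 2 + 10*4 = 42, yield 42.
Step 3: send(8) -> val=8, acc = 42 + 8*4 = 74, yield 74.
Step 4: send(4) -> val=4, acc = 74 + 4*4 = 90, yield 90.
Therefore out = 90.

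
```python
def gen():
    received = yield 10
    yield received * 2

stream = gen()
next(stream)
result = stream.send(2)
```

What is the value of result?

Step 1: next(stream) advances to first yield, producing 10.
Step 2: send(2) resumes, received = 2.
Step 3: yield received * 2 = 2 * 2 = 4.
Therefore result = 4.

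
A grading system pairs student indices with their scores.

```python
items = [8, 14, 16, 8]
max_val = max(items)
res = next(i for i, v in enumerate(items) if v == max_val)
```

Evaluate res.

Step 1: max([8, 14, 16, 8]) = 16.
Step 2: Find first index where value == 16:
  Index 0: 8 != 16
  Index 1: 14 != 16
  Index 2: 16 == 16, found!
Therefore res = 2.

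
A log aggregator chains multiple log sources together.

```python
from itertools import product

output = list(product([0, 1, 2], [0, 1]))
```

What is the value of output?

Step 1: product([0, 1, 2], [0, 1]) gives all pairs:
  (0, 0)
  (0, 1)
  (1, 0)
  (1, 1)
  (2, 0)
  (2, 1)
Therefore output = [(0, 0), (0, 1), (1, 0), (1, 1), (2, 0), (2, 1)].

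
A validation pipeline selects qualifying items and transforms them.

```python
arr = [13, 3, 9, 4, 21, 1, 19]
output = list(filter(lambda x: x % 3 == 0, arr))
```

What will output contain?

Step 1: Filter elements divisible by 3:
  13 % 3 = 1: removed
  3 % 3 = 0: kept
  9 % 3 = 0: kept
  4 % 3 = 1: removed
  21 % 3 = 0: kept
  1 % 3 = 1: removed
  19 % 3 = 1: removed
Therefore output = [3, 9, 21].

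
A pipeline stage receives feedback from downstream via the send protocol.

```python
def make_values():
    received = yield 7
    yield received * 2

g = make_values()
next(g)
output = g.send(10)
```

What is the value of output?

Step 1: next(g) advances to first yield, producing 7.
Step 2: send(10) resumes, received = 10.
Step 3: yield received * 2 = 10 * 2 = 20.
Therefore output = 20.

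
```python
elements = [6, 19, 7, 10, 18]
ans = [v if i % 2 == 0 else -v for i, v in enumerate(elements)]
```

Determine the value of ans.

Step 1: For each (i, v), keep v if i is even, negate if odd:
  i=0 (even): keep 6
  i=1 (odd): negate to -19
  i=2 (even): keep 7
  i=3 (odd): negate to -10
  i=4 (even): keep 18
Therefore ans = [6, -19, 7, -10, 18].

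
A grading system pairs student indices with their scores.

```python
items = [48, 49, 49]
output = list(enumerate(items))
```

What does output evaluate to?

Step 1: enumerate pairs each element with its index:
  (0, 48)
  (1, 49)
  (2, 49)
Therefore output = [(0, 48), (1, 49), (2, 49)].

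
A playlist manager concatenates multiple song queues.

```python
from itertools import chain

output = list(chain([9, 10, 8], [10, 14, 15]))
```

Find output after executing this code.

Step 1: chain() concatenates iterables: [9, 10, 8] + [10, 14, 15].
Therefore output = [9, 10, 8, 10, 14, 15].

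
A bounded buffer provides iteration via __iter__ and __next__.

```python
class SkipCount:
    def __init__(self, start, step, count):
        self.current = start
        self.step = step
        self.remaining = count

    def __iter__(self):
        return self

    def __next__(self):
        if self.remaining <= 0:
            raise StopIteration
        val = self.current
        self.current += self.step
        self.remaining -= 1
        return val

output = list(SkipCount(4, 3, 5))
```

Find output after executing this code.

Step 1: SkipCount starts at 4, increments by 3, for 5 steps:
  Yield 4, then current += 3
  Yield 7, then current += 3
  Yield 10, then current += 3
  Yield 13, then current += 3
  Yield 16, then current += 3
Therefore output = [4, 7, 10, 13, 16].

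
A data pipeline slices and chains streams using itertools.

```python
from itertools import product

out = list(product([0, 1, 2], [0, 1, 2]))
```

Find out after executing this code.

Step 1: product([0, 1, 2], [0, 1, 2]) gives all pairs:
  (0, 0)
  (0, 1)
  (0, 2)
  (1, 0)
  (1, 1)
  (1, 2)
  (2, 0)
  (2, 1)
  (2, 2)
Therefore out = [(0, 0), (0, 1), (0, 2), (1, 0), (1, 1), (1, 2), (2, 0), (2, 1), (2, 2)].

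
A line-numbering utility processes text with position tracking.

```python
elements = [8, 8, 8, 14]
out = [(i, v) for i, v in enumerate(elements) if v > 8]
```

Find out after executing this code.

Step 1: Filter enumerate([8, 8, 8, 14]) keeping v > 8:
  (0, 8): 8 <= 8, excluded
  (1, 8): 8 <= 8, excluded
  (2, 8): 8 <= 8, excluded
  (3, 14): 14 > 8, included
Therefore out = [(3, 14)].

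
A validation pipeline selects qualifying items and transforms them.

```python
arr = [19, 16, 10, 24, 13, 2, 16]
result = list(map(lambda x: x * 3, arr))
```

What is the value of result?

Step 1: Apply lambda x: x * 3 to each element:
  19 -> 57
  16 -> 48
  10 -> 30
  24 -> 72
  13 -> 39
  2 -> 6
  16 -> 48
Therefore result = [57, 48, 30, 72, 39, 6, 48].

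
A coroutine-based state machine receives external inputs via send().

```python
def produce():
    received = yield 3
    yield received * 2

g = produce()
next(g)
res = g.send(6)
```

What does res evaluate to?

Step 1: next(g) advances to first yield, producing 3.
Step 2: send(6) resumes, received = 6.
Step 3: yield received * 2 = 6 * 2 = 12.
Therefore res = 12.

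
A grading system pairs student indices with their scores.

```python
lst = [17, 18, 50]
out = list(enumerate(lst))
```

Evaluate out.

Step 1: enumerate pairs each element with its index:
  (0, 17)
  (1, 18)
  (2, 50)
Therefore out = [(0, 17), (1, 18), (2, 50)].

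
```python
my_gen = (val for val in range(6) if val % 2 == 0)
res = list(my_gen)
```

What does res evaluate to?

Step 1: Filter range(6) keeping only even values:
  val=0: even, included
  val=1: odd, excluded
  val=2: even, included
  val=3: odd, excluded
  val=4: even, included
  val=5: odd, excluded
Therefore res = [0, 2, 4].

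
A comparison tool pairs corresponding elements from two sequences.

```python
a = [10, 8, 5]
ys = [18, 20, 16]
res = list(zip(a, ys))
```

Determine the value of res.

Step 1: zip pairs elements at same index:
  Index 0: (10, 18)
  Index 1: (8, 20)
  Index 2: (5, 16)
Therefore res = [(10, 18), (8, 20), (5, 16)].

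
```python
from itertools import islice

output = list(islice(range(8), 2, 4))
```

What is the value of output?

Step 1: islice(range(8), 2, 4) takes elements at indices [2, 4).
Step 2: Elements: [2, 3].
Therefore output = [2, 3].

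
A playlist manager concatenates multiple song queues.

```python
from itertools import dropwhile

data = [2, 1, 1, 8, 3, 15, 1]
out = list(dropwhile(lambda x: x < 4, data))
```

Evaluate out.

Step 1: dropwhile drops elements while < 4:
  2 < 4: dropped
  1 < 4: dropped
  1 < 4: dropped
  8: kept (dropping stopped)
Step 2: Remaining elements kept regardless of condition.
Therefore out = [8, 3, 15, 1].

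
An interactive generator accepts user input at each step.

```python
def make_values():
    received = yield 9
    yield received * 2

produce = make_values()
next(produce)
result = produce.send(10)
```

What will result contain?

Step 1: next(produce) advances to first yield, producing 9.
Step 2: send(10) resumes, received = 10.
Step 3: yield received * 2 = 10 * 2 = 20.
Therefore result = 20.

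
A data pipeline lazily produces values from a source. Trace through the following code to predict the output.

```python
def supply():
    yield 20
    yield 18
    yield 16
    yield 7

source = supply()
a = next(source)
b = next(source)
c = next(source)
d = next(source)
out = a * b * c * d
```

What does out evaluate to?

Step 1: Create generator and consume all values:
  a = next(source) = 20
  b = next(source) = 18
  c = next(source) = 16
  d = next(source) = 7
Step 2: out = 20 * 18 * 16 * 7 = 40320.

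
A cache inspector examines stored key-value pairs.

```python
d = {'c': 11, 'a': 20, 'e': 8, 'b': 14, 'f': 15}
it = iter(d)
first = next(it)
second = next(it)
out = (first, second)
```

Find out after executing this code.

Step 1: iter(d) iterates over keys: ['c', 'a', 'e', 'b', 'f'].
Step 2: first = next(it) = 'c', second = next(it) = 'a'.
Therefore out = ('c', 'a').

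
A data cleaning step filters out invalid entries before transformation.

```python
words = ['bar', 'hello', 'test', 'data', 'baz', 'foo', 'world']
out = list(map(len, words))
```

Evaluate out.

Step 1: Map len() to each word:
  'bar' -> 3
  'hello' -> 5
  'test' -> 4
  'data' -> 4
  'baz' -> 3
  'foo' -> 3
  'world' -> 5
Therefore out = [3, 5, 4, 4, 3, 3, 5].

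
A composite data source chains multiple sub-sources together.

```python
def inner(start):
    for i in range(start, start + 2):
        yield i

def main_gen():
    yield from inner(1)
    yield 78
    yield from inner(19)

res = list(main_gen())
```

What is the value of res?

Step 1: main_gen() delegates to inner(1):
  yield 1
  yield 2
Step 2: yield 78
Step 3: Delegates to inner(19):
  yield 19
  yield 20
Therefore res = [1, 2, 78, 19, 20].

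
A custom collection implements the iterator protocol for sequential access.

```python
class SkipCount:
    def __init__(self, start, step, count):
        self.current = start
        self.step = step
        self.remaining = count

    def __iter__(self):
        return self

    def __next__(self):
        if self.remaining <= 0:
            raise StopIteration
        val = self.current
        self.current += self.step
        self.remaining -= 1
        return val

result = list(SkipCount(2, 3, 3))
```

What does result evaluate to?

Step 1: SkipCount starts at 2, increments by 3, for 3 steps:
  Yield 2, then current += 3
  Yield 5, then current += 3
  Yield 8, then current += 3
Therefore result = [2, 5, 8].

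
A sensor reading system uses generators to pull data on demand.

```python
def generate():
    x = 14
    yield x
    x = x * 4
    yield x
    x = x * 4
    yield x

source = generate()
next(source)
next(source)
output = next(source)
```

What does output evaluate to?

Step 1: Trace through generator execution:
  Yield 1: x starts at 14, yield 14
  Yield 2: x = 14 * 4 = 56, yield 56
  Yield 3: x = 56 * 4 = 224, yield 224
Step 2: First next() gets 14, second next() gets the second value, third next() yields 224.
Therefore output = 224.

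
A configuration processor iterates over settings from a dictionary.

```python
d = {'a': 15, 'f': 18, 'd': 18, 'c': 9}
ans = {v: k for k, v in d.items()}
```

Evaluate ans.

Step 1: Invert dict (swap keys and values):
  'a': 15 -> 15: 'a'
  'f': 18 -> 18: 'f'
  'd': 18 -> 18: 'd'
  'c': 9 -> 9: 'c'
Therefore ans = {15: 'a', 18: 'd', 9: 'c'}.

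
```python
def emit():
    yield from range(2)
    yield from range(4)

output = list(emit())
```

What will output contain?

Step 1: Trace yields in order:
  yield 0
  yield 1
  yield 0
  yield 1
  yield 2
  yield 3
Therefore output = [0, 1, 0, 1, 2, 3].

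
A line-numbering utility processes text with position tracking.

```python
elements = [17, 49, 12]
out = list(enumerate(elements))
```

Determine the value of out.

Step 1: enumerate pairs each element with its index:
  (0, 17)
  (1, 49)
  (2, 12)
Therefore out = [(0, 17), (1, 49), (2, 12)].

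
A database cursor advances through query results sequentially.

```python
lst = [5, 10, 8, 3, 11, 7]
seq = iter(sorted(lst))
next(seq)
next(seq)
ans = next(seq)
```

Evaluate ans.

Step 1: sorted([5, 10, 8, 3, 11, 7]) = [3, 5, 7, 8, 10, 11].
Step 2: Create iterator and skip 2 elements.
Step 3: next() returns 7.
Therefore ans = 7.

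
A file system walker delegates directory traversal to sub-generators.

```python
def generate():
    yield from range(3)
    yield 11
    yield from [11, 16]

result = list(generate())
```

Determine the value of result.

Step 1: Trace yields in order:
  yield 0
  yield 1
  yield 2
  yield 11
  yield 11
  yield 16
Therefore result = [0, 1, 2, 11, 11, 16].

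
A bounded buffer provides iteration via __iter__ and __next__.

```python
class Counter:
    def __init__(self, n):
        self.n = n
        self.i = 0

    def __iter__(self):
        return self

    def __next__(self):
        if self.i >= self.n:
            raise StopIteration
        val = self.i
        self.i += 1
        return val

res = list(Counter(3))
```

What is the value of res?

Step 1: Counter(3) creates an iterator counting 0 to 2.
Step 2: list() consumes all values: [0, 1, 2].
Therefore res = [0, 1, 2].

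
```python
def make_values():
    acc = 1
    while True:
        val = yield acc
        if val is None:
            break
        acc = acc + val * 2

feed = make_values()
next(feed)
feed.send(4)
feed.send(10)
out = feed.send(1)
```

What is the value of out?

Step 1: next() -> yield acc=1.
Step 2: send(4) -> val=4, acc = 1 + 4*2 = 9, yield 9.
Step 3: send(10) -> val=10, acc = 9 + 10*2 = 29, yield 29.
Step 4: send(1) -> val=1, acc = 29 + 1*2 = 31, yield 31.
Therefore out = 31.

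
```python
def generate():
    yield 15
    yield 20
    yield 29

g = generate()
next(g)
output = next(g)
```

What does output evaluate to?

Step 1: generate() creates a generator.
Step 2: next(g) yields 15 (consumed and discarded).
Step 3: next(g) yields 20, assigned to output.
Therefore output = 20.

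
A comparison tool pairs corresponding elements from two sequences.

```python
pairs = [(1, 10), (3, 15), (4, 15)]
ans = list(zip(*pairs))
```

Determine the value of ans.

Step 1: zip(*pairs) transposes: unzips [(1, 10), (3, 15), (4, 15)] into separate sequences.
Step 2: First elements: (1, 3, 4), second elements: (10, 15, 15).
Therefore ans = [(1, 3, 4), (10, 15, 15)].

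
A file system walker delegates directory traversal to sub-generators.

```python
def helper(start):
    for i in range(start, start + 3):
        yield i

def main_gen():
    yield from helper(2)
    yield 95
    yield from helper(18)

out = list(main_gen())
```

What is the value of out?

Step 1: main_gen() delegates to helper(2):
  yield 2
  yield 3
  yield 4
Step 2: yield 95
Step 3: Delegates to helper(18):
  yield 18
  yield 19
  yield 20
Therefore out = [2, 3, 4, 95, 18, 19, 20].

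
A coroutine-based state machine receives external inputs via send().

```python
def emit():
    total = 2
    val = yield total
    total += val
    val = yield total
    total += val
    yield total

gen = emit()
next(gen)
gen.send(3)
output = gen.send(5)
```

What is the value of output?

Step 1: next() -> yield total=2.
Step 2: send(3) -> val=3, total = 2+3 = 5, yield 5.
Step 3: send(5) -> val=5, total = 5+5 = 10, yield 10.
Therefore output = 10.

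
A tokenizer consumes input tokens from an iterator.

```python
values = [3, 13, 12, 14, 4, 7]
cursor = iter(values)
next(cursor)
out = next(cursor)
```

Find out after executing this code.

Step 1: Create iterator over [3, 13, 12, 14, 4, 7].
Step 2: next() consumes 3.
Step 3: next() returns 13.
Therefore out = 13.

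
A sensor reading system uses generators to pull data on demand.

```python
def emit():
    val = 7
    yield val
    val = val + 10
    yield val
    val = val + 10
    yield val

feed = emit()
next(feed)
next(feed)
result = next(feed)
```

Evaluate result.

Step 1: Trace through generator execution:
  Yield 1: val starts at 7, yield 7
  Yield 2: val = 7 + 10 = 17, yield 17
  Yield 3: val = 17 + 10 = 27, yield 27
Step 2: First next() gets 7, second next() gets the second value, third next() yields 27.
Therefore result = 27.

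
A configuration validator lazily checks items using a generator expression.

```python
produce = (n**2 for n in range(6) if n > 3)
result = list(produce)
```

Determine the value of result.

Step 1: For range(6), keep n > 3, then square:
  n=0: 0 <= 3, excluded
  n=1: 1 <= 3, excluded
  n=2: 2 <= 3, excluded
  n=3: 3 <= 3, excluded
  n=4: 4 > 3, yield 4**2 = 16
  n=5: 5 > 3, yield 5**2 = 25
Therefore result = [16, 25].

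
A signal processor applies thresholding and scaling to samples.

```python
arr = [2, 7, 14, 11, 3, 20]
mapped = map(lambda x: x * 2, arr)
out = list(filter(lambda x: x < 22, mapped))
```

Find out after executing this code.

Step 1: Map x * 2:
  2 -> 4
  7 -> 14
  14 -> 28
  11 -> 22
  3 -> 6
  20 -> 40
Step 2: Filter for < 22:
  4: kept
  14: kept
  28: removed
  22: removed
  6: kept
  40: removed
Therefore out = [4, 14, 6].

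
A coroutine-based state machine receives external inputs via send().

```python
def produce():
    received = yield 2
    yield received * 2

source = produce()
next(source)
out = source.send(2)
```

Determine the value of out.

Step 1: next(source) advances to first yield, producing 2.
Step 2: send(2) resumes, received = 2.
Step 3: yield received * 2 = 2 * 2 = 4.
Therefore out = 4.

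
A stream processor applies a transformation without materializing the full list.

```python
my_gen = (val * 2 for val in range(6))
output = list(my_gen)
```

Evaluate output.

Step 1: For each val in range(6), compute val*2:
  val=0: 0*2 = 0
  val=1: 1*2 = 2
  val=2: 2*2 = 4
  val=3: 3*2 = 6
  val=4: 4*2 = 8
  val=5: 5*2 = 10
Therefore output = [0, 2, 4, 6, 8, 10].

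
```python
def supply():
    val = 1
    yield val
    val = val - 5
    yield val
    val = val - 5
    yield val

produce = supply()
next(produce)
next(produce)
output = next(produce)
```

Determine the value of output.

Step 1: Trace through generator execution:
  Yield 1: val starts at 1, yield 1
  Yield 2: val = 1 - 5 = -4, yield -4
  Yield 3: val = -4 - 5 = -9, yield -9
Step 2: First next() gets 1, second next() gets the second value, third next() yields -9.
Therefore output = -9.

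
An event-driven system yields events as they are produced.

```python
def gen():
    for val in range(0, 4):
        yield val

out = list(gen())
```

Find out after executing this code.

Step 1: The generator yields each value from range(0, 4).
Step 2: list() consumes all yields: [0, 1, 2, 3].
Therefore out = [0, 1, 2, 3].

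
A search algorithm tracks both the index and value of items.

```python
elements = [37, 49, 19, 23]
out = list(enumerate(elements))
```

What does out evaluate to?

Step 1: enumerate pairs each element with its index:
  (0, 37)
  (1, 49)
  (2, 19)
  (3, 23)
Therefore out = [(0, 37), (1, 49), (2, 19), (3, 23)].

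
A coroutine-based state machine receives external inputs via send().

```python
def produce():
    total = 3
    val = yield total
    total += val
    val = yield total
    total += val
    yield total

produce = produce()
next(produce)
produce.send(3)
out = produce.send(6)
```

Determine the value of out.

Step 1: next() -> yield total=3.
Step 2: send(3) -> val=3, total = 3+3 = 6, yield 6.
Step 3: send(6) -> val=6, total = 6+6 = 12, yield 12.
Therefore out = 12.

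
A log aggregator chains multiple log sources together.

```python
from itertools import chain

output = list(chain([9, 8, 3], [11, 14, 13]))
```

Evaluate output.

Step 1: chain() concatenates iterables: [9, 8, 3] + [11, 14, 13].
Therefore output = [9, 8, 3, 11, 14, 13].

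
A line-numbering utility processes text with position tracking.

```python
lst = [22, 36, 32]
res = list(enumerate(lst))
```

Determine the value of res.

Step 1: enumerate pairs each element with its index:
  (0, 22)
  (1, 36)
  (2, 32)
Therefore res = [(0, 22), (1, 36), (2, 32)].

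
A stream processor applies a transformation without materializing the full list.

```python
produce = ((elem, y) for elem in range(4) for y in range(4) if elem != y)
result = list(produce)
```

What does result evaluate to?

Step 1: Nested generator over range(4) x range(4) where elem != y:
  (0, 0): excluded (elem == y)
  (0, 1): included
  (0, 2): included
  (0, 3): included
  (1, 0): included
  (1, 1): excluded (elem == y)
  (1, 2): included
  (1, 3): included
  (2, 0): included
  (2, 1): included
  (2, 2): excluded (elem == y)
  (2, 3): included
  (3, 0): included
  (3, 1): included
  (3, 2): included
  (3, 3): excluded (elem == y)
Therefore result = [(0, 1), (0, 2), (0, 3), (1, 0), (1, 2), (1, 3), (2, 0), (2, 1), (2, 3), (3, 0), (3, 1), (3, 2)].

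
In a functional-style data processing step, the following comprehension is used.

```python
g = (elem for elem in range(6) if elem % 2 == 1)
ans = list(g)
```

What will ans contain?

Step 1: Filter range(6) keeping only odd values:
  elem=0: even, excluded
  elem=1: odd, included
  elem=2: even, excluded
  elem=3: odd, included
  elem=4: even, excluded
  elem=5: odd, included
Therefore ans = [1, 3, 5].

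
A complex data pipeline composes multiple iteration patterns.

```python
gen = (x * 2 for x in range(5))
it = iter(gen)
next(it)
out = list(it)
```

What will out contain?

Step 1: Generator produces [0, 2, 4, 6, 8].
Step 2: next(it) consumes first element (0).
Step 3: list(it) collects remaining: [2, 4, 6, 8].
Therefore out = [2, 4, 6, 8].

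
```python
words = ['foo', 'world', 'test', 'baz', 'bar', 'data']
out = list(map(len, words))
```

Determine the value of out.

Step 1: Map len() to each word:
  'foo' -> 3
  'world' -> 5
  'test' -> 4
  'baz' -> 3
  'bar' -> 3
  'data' -> 4
Therefore out = [3, 5, 4, 3, 3, 4].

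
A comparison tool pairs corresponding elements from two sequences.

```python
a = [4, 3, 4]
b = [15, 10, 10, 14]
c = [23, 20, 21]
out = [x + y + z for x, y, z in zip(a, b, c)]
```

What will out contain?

Step 1: zip three lists (truncates to shortest, len=3):
  4 + 15 + 23 = 42
  3 + 10 + 20 = 33
  4 + 10 + 21 = 35
Therefore out = [42, 33, 35].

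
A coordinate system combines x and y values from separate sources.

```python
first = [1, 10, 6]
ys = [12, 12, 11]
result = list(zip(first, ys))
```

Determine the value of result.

Step 1: zip pairs elements at same index:
  Index 0: (1, 12)
  Index 1: (10, 12)
  Index 2: (6, 11)
Therefore result = [(1, 12), (10, 12), (6, 11)].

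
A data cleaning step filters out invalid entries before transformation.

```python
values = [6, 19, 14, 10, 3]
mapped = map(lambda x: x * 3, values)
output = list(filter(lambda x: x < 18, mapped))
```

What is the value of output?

Step 1: Map x * 3:
  6 -> 18
  19 -> 57
  14 -> 42
  10 -> 30
  3 -> 9
Step 2: Filter for < 18:
  18: removed
  57: removed
  42: removed
  30: removed
  9: kept
Therefore output = [9].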